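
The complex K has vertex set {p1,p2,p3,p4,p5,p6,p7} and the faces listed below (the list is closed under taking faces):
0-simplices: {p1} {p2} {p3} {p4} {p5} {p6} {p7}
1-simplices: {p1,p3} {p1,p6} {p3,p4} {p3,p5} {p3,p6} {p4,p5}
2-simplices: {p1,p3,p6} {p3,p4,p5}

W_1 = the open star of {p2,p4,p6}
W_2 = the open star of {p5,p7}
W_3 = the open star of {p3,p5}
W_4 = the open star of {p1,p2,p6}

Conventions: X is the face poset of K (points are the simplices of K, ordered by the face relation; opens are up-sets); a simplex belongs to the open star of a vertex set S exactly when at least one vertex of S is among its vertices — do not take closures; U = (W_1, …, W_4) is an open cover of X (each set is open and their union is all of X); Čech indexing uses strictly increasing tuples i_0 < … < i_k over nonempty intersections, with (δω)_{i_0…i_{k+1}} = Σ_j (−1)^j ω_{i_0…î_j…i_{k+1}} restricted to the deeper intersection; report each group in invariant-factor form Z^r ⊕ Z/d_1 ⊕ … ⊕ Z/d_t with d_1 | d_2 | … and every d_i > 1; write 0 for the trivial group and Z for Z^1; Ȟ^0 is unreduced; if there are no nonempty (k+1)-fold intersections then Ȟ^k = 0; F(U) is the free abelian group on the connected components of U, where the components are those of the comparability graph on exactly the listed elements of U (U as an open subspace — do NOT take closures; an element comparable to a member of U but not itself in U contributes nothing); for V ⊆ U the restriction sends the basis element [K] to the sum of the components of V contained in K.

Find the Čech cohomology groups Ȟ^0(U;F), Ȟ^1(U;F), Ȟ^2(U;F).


cover nerve:
  W1={{p2},{p4},{p6},{p1,p6},{p3,p4},{p3,p6},{p4,p5},{p1,p3,p6},{p3,p4,p5}} W2={{p5},{p7},{p3,p5},{p4,p5},{p3,p4,p5}} W3={{p3},{p5},{p1,p3},{p3,p4},{p3,p5},{p3,p6},{p4,p5},{p1,p3,p6},{p3,p4,p5}} W4={{p1},{p2},{p6},{p1,p3},{p1,p6},{p3,p6},{p1,p3,p6}}
  W12={{p4,p5},{p3,p4,p5}} W13={{p3,p4},{p3,p6},{p4,p5},{p1,p3,p6},{p3,p4,p5}} W14={{p2},{p6},{p1,p6},{p3,p6},{p1,p3,p6}} W23={{p5},{p3,p5},{p4,p5},{p3,p4,p5}} W34={{p1,p3},{p3,p6},{p1,p3,p6}}
  W123={{p4,p5},{p3,p4,p5}} W134={{p3,p6},{p1,p3,p6}}
components per intersection:
  W1: {{p2}} {{p4},{p3,p4},{p4,p5},{p3,p4,p5}} {{p6},{p1,p6},{p3,p6},{p1,p3,p6}}
  W2: {{p5},{p3,p5},{p4,p5},{p3,p4,p5}} {{p7}}
  W3: {{p3},{p5},{p1,p3},{p3,p4},{p3,p5},{p3,p6},{p4,p5},{p1,p3,p6},{p3,p4,p5}}
  W4: {{p1},{p6},{p1,p3},{p1,p6},{p3,p6},{p1,p3,p6}} {{p2}}
  W12: {{p4,p5},{p3,p4,p5}}
  W13: {{p3,p4},{p4,p5},{p3,p4,p5}} {{p3,p6},{p1,p3,p6}}
  W14: {{p2}} {{p6},{p1,p6},{p3,p6},{p1,p3,p6}}
  W23: {{p5},{p3,p5},{p4,p5},{p3,p4,p5}}
  W34: {{p1,p3},{p3,p6},{p1,p3,p6}}
  W123: {{p4,p5},{p3,p4,p5}}
  W134: {{p3,p6},{p1,p3,p6}}
C dims 8,7,2; δ0: rk 5, SNF 1^5; δ1: rk 2, SNF 1^2
Ȟ^0: (8−5)−0=3 ⇒ Z^3
Ȟ^1: (7−2)−5=0 ⇒ 0
Ȟ^2: (2−0)−2=0 ⇒ 0

Ȟ^0(U;F) ≅ Z^3,  Ȟ^1(U;F) ≅ 0,  Ȟ^2(U;F) ≅ 0


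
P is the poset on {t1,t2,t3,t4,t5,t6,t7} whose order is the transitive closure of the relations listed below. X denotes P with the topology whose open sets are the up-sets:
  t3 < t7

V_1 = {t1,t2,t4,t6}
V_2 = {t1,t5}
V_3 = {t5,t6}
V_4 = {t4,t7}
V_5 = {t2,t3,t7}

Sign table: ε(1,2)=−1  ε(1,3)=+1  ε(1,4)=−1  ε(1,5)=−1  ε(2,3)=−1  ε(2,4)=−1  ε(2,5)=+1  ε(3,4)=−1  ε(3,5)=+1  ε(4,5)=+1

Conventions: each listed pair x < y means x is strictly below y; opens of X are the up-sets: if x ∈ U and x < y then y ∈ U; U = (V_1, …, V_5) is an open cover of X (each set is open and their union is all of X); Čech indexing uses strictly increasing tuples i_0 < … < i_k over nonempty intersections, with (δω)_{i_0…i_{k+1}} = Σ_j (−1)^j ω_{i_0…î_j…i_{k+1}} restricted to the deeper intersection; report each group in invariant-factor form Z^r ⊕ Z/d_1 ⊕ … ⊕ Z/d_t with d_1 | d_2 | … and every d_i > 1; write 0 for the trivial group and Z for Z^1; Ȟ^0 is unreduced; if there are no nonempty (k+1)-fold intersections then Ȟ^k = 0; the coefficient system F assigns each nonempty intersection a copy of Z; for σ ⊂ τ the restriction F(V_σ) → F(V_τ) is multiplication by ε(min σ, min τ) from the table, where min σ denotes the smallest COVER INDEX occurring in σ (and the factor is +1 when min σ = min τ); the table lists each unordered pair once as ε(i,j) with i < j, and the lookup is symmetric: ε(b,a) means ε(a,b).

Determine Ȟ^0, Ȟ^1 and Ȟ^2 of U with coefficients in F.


Ȟ^0 = Z,  Ȟ^1 = Z^2,  Ȟ^2 = 0

intersection data:
  V12={t1} V13={t6} V14={t4} V15={t2} V23={t5} V45={t7}
C dims 5,6; δ0: rk 4, SNF 1^4
Ȟ^0 = (5 − 4) − 0 = 1, so Ȟ^0 ≅ Z
Ȟ^1 = (6 − 0) − 4 = 2, so Ȟ^1 ≅ Z^2
Ȟ^2 = (0 − 0) − 0 = 0, so Ȟ^2 ≅ 0


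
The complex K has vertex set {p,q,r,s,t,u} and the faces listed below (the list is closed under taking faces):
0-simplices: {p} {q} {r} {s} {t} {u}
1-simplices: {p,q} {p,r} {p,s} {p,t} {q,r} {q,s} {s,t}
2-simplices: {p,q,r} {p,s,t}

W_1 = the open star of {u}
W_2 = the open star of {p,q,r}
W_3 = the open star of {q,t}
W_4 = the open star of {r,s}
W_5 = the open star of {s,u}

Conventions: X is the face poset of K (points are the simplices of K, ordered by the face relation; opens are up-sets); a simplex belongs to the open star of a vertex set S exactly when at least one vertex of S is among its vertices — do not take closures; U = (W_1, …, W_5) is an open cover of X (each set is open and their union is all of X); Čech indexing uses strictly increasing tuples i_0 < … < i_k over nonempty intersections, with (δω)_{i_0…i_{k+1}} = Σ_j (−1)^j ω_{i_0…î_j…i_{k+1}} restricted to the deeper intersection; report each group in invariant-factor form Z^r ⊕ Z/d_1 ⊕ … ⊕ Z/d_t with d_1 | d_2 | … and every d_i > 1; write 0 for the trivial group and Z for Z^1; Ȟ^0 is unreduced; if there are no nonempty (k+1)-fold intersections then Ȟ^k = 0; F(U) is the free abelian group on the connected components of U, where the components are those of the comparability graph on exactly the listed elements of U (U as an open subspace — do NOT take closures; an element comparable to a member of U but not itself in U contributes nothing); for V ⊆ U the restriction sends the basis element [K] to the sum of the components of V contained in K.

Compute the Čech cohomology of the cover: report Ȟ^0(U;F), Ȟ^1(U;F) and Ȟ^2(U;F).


Ȟ^0 = Z^2,  Ȟ^1 = Z,  Ȟ^2 = 0

nerve simplices:
  W1={{u}} W2={{p},{q},{r},{p,q},{p,r},{p,s},{p,t},{q,r},{q,s},{p,q,r},{p,s,t}} W3={{q},{t},{p,q},{p,t},{q,r},{q,s},{s,t},{p,q,r},{p,s,t}} W4={{r},{s},{p,r},{p,s},{q,r},{q,s},{s,t},{p,q,r},{p,s,t}} W5={{s},{u},{p,s},{q,s},{s,t},{p,s,t}}
  W15={{u}} W23={{q},{p,q},{p,t},{q,r},{q,s},{p,q,r},{p,s,t}} W24={{r},{p,r},{p,s},{q,r},{q,s},{p,q,r},{p,s,t}} W25={{p,s},{q,s},{p,s,t}} W34={{q,r},{q,s},{s,t},{p,q,r},{p,s,t}} W35={{q,s},{s,t},{p,s,t}} W45={{s},{p,s},{q,s},{s,t},{p,s,t}}
  W234={{q,r},{q,s},{p,q,r},{p,s,t}} W235={{q,s},{p,s,t}} W245={{p,s},{q,s},{p,s,t}} W345={{q,s},{s,t},{p,s,t}}
  W2345={{q,s},{p,s,t}}
components per intersection:
  W1: {{u}}
  W2: {{p},{q},{r},{p,q},{p,r},{p,s},{p,t},{q,r},{q,s},{p,q,r},{p,s,t}}
  W3: {{q},{p,q},{q,r},{q,s},{p,q,r}} {{t},{p,t},{s,t},{p,s,t}}
  W4: {{r},{p,r},{q,r},{p,q,r}} {{s},{p,s},{q,s},{s,t},{p,s,t}}
  W5: {{s},{p,s},{q,s},{s,t},{p,s,t}} {{u}}
  W15: {{u}}
  W23: {{q},{p,q},{q,r},{q,s},{p,q,r}} {{p,t},{p,s,t}}
  W24: {{r},{p,r},{q,r},{p,q,r}} {{p,s},{p,s,t}} {{q,s}}
  W25: {{p,s},{p,s,t}} {{q,s}}
  W34: {{q,r},{p,q,r}} {{q,s}} {{s,t},{p,s,t}}
  W35: {{q,s}} {{s,t},{p,s,t}}
  W45: {{s},{p,s},{q,s},{s,t},{p,s,t}}
  W234: {{q,r},{p,q,r}} {{q,s}} {{p,s,t}}
  W235: {{q,s}} {{p,s,t}}
  W245: {{p,s},{p,s,t}} {{q,s}}
  W345: {{q,s}} {{s,t},{p,s,t}}
  W2345: {{q,s}} {{p,s,t}}
C dims 8,14,9,2; δ0: rk 6, SNF 1^6; δ1: rk 7, SNF 1^7; δ2: rk 2, SNF 1^2
degree 0: 8−6−0 = 2 → Ȟ^0 ≅ Z^2
degree 1: 14−7−6 = 1 → Ȟ^1 ≅ Z
degree 2: 9−2−7 = 0 → Ȟ^2 ≅ 0


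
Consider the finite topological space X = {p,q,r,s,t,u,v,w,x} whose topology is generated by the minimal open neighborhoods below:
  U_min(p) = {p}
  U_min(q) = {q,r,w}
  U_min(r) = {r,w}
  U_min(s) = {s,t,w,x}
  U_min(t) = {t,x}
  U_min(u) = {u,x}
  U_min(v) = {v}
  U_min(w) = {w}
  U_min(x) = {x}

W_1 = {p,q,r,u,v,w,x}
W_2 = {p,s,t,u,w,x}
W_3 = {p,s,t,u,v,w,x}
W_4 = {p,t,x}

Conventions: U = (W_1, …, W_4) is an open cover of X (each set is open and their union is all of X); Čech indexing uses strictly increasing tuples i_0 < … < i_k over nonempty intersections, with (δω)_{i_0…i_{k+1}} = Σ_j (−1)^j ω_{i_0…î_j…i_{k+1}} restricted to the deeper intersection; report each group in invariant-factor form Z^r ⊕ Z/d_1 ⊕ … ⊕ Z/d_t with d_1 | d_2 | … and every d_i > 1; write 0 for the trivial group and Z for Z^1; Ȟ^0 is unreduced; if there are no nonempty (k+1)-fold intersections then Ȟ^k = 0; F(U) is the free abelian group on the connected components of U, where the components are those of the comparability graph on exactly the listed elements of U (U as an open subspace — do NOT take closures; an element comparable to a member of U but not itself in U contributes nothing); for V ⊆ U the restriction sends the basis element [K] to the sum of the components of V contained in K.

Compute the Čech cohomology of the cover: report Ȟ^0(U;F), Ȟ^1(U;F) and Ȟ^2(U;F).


Ȟ^0 ≅ Z^3,  Ȟ^1 ≅ 0,  Ȟ^2 ≅ 0

nonempty overlaps:
  W12={p,u,w,x} W13={p,u,v,w,x} W14={p,x} W23={p,s,t,u,w,x} W24={p,t,x} W34={p,t,x}
  W123={p,u,w,x} W124={p,x} W134={p,x} W234={p,t,x}
  W1234={p,x}
components per intersection:
  W1: {p} {q,r,w} {u,x} {v}
  W2: {p} {s,t,u,w,x}
  W3: {p} {s,t,u,w,x} {v}
  W4: {p} {t,x}
  W12: {p} {u,x} {w}
  W13: {p} {u,x} {v} {w}
  W14: {p} {x}
  W23: {p} {s,t,u,w,x}
  W24: {p} {t,x}
  W34: {p} {t,x}
  W123: {p} {u,x} {w}
  W124: {p} {x}
  W134: {p} {x}
  W234: {p} {t,x}
  W1234: {p} {x}
C dims 11,15,9,2; δ0: rk 8, SNF 1^8; δ1: rk 7, SNF 1^7; δ2: rk 2, SNF 1^2
degree 0: 11−8−0 = 3 → Ȟ^0 ≅ Z^3
degree 1: 15−7−8 = 0 → Ȟ^1 ≅ 0
degree 2: 9−2−7 = 0 → Ȟ^2 ≅ 0


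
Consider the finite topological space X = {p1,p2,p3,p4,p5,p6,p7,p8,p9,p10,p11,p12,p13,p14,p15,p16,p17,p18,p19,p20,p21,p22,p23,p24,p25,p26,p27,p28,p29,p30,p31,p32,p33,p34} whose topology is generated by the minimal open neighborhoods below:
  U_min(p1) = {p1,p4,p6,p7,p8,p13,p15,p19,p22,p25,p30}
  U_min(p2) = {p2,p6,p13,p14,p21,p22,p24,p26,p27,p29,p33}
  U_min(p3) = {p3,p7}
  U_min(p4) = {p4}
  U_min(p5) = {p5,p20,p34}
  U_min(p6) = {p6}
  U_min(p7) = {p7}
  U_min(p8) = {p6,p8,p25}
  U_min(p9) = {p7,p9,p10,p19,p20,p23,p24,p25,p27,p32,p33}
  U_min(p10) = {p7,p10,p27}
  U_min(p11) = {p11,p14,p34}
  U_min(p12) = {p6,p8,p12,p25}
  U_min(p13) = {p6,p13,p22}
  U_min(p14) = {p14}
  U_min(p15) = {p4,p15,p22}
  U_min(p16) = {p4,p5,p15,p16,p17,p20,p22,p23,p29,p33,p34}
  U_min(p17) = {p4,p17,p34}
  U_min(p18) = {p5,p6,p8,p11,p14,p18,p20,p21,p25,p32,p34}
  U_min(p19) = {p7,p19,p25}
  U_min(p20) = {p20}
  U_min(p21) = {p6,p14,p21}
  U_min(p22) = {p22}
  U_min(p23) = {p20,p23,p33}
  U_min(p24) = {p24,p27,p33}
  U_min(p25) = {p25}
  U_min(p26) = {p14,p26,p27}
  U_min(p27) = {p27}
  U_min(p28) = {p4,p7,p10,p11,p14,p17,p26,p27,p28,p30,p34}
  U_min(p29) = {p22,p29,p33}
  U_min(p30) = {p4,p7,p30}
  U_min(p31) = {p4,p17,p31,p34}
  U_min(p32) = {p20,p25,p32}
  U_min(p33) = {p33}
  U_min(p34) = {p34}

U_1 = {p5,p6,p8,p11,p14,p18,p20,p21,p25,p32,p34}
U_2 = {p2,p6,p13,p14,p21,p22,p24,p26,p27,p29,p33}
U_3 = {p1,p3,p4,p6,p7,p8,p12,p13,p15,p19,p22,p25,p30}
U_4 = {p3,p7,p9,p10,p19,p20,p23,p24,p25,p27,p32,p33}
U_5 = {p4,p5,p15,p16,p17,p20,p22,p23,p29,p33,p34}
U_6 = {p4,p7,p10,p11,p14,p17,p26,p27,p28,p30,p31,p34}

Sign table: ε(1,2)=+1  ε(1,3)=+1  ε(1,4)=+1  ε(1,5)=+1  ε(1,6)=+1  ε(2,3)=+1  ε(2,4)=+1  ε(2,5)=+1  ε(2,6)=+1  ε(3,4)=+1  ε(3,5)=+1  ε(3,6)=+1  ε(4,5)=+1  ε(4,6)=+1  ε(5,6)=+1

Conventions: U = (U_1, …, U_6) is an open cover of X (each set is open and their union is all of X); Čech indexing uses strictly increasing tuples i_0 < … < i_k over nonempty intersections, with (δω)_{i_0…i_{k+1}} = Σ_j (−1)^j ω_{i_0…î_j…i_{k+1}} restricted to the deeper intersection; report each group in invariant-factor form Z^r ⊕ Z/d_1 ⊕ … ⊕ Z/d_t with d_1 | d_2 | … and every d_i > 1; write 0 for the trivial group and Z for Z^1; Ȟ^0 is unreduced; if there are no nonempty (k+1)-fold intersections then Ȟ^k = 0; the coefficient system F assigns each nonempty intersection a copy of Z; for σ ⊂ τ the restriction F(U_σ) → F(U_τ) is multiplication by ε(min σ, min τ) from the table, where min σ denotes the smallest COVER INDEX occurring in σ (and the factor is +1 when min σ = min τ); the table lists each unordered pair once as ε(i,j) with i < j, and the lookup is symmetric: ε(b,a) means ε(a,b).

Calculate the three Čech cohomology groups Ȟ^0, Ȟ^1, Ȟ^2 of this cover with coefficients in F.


intersection data:
  U12={p6,p14,p21} U13={p6,p8,p25} U14={p20,p25,p32} U15={p5,p20,p34} U16={p11,p14,p34} U23={p6,p13,p22} U24={p24,p27,p33} U25={p22,p29,p33} U26={p14,p26,p27} U34={p3,p7,p19,p25} U35={p4,p15,p22} U36={p4,p7,p30} U45={p20,p23,p33} U46={p7,p10,p27} U56={p4,p17,p34}
  U123={p6} U126={p14} U134={p25} U145={p20} U156={p34} U235={p22} U245={p33} U246={p27} U346={p7} U356={p4}
C dims 6,15,10; δ0: rk 5, SNF 1^5; δ1: rk 10, SNF 1^9·2
Ȟ^0 = (6 − 5) − 0 = 1, so Ȟ^0 ≅ Z
Ȟ^1 = (15 − 10) − 5 = 0, so Ȟ^1 ≅ 0
Ȟ^2 = (10 − 0) − 10 = 0 plus torsion [2], so Ȟ^2 ≅ Z/2

Ȟ^0 = Z; Ȟ^1 = 0; Ȟ^2 = Z/2


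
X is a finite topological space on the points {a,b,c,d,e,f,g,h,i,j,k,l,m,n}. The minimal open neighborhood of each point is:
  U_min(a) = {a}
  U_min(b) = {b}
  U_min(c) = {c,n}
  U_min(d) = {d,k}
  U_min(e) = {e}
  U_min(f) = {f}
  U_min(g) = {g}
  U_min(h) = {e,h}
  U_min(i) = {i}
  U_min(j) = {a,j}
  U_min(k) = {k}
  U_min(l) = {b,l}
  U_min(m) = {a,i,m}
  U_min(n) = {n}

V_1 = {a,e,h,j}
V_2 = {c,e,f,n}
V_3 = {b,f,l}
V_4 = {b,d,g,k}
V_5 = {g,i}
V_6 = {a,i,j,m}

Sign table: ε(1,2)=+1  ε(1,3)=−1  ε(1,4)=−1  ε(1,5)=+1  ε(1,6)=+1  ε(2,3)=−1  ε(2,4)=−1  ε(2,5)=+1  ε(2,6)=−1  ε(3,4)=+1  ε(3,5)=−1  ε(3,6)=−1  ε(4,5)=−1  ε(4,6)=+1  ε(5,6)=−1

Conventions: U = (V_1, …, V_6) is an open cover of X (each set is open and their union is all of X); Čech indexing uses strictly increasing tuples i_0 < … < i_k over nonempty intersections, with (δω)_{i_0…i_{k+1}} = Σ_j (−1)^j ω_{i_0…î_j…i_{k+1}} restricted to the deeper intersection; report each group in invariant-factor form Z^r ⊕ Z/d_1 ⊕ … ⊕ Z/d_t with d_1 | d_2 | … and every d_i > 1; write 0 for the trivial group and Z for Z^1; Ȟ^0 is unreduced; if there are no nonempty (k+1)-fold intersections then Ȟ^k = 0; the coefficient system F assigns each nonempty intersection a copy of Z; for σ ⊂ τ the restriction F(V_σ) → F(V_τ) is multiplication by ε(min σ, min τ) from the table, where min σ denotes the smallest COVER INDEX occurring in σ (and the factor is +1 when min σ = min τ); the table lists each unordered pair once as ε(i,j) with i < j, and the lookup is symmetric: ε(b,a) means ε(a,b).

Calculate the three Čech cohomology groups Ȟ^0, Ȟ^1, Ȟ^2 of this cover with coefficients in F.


Ȟ^0(U;F) ≅ 0,  Ȟ^1(U;F) ≅ Z/2,  Ȟ^2(U;F) ≅ 0

nonempty overlaps:
  V12={e} V16={a,j} V23={f} V34={b} V45={g} V56={i}
C dims 6,6; δ0: rk 6, SNF 1^5·2
degree 0: 6−6−0 = 0 → Ȟ^0 ≅ 0
degree 1: 6−0−6 = 0 plus torsion [2] → Ȟ^1 ≅ Z/2
degree 2: 0−0−0 = 0 → Ȟ^2 ≅ 0


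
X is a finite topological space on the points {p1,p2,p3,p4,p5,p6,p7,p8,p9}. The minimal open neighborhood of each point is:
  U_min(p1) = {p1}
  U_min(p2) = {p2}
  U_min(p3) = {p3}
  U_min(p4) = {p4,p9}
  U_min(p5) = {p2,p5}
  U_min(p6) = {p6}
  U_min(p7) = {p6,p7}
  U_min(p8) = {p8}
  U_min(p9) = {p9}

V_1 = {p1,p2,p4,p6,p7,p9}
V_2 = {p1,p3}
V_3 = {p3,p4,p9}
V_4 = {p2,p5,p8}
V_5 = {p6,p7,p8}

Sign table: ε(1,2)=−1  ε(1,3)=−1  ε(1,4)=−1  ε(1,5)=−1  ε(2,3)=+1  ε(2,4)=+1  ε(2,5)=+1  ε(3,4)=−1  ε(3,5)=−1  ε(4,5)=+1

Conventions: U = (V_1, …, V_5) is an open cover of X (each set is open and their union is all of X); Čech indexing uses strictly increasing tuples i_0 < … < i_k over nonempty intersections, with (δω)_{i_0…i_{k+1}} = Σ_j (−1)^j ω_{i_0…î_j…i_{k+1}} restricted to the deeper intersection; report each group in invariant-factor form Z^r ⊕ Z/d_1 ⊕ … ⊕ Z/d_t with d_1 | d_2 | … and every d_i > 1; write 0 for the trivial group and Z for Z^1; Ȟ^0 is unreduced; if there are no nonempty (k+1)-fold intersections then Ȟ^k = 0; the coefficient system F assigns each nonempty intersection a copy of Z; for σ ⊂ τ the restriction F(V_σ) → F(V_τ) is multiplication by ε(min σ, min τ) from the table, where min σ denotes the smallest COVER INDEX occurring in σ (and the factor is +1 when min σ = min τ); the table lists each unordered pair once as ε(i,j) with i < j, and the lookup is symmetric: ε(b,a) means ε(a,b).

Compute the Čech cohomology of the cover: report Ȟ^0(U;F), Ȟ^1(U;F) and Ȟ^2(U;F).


cover nerve:
  V12={p1} V13={p4,p9} V14={p2} V15={p6,p7} V23={p3} V45={p8}
C dims 5,6; δ0: rk 4, SNF 1^4
Ȟ^0: (5−4)−0=1 ⇒ Z
Ȟ^1: (6−0)−4=2 ⇒ Z^2
Ȟ^2: (0−0)−0=0 ⇒ 0

Ȟ^0(U;F) ≅ Z, Ȟ^1(U;F) ≅ Z^2, Ȟ^2(U;F) ≅ 0


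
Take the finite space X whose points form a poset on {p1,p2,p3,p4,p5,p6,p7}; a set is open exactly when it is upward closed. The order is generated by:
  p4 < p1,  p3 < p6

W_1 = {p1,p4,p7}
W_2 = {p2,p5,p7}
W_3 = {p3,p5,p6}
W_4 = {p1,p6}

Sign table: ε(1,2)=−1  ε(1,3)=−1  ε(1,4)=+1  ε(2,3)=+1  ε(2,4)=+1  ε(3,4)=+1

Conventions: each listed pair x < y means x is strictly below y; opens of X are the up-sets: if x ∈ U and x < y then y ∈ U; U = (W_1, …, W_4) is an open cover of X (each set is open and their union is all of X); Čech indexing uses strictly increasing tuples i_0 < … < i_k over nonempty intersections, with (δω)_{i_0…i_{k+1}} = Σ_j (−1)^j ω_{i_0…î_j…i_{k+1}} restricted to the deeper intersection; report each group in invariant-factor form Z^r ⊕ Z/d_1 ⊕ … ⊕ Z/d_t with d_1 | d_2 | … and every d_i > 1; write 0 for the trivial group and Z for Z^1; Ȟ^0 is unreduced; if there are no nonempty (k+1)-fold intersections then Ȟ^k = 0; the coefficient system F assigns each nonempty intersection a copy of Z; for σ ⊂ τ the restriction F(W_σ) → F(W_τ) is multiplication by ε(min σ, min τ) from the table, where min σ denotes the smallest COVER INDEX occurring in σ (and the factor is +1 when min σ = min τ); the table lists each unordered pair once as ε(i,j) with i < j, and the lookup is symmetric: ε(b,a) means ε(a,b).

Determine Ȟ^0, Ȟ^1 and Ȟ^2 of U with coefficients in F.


Ȟ^0(U;F) ≅ 0, Ȟ^1(U;F) ≅ Z/2, Ȟ^2(U;F) ≅ 0

nonempty intersections:
  W12={p7} W14={p1} W23={p5} W34={p6}
C dims 4,4; δ0: rk 4, SNF 1^3·2
Ȟ^0: (4−4)−0=0 ⇒ 0
Ȟ^1: (4−0)−4=0 plus torsion [2] ⇒ Z/2
Ȟ^2: (0−0)−0=0 ⇒ 0


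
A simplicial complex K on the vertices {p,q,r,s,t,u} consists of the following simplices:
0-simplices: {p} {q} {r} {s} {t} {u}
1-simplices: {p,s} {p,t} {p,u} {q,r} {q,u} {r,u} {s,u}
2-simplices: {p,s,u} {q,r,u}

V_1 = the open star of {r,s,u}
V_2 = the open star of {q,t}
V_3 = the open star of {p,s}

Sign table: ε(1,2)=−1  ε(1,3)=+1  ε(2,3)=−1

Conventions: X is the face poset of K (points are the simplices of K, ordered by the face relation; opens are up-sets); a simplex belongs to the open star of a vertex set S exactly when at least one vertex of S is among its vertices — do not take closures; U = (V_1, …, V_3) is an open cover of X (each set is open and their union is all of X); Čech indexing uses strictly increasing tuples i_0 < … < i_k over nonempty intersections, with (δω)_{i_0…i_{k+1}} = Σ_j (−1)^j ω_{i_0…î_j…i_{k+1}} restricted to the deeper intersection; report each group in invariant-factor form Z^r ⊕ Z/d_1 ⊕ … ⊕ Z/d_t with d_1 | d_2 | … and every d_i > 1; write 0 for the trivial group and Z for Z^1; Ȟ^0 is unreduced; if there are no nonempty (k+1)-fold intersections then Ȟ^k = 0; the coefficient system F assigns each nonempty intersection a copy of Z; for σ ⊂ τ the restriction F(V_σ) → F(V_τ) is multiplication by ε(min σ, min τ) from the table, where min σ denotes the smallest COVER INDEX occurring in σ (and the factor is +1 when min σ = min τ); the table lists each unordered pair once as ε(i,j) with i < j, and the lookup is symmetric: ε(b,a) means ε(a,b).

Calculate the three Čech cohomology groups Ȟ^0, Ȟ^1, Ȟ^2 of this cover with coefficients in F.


nerve of the cover:
  V1={{r},{s},{u},{p,s},{p,u},{q,r},{q,u},{r,u},{s,u},{p,s,u},{q,r,u}} V2={{q},{t},{p,t},{q,r},{q,u},{q,r,u}} V3={{p},{s},{p,s},{p,t},{p,u},{s,u},{p,s,u}}
  V12={{q,r},{q,u},{q,r,u}} V13={{s},{p,s},{p,u},{s,u},{p,s,u}} V23={{p,t}}
C dims 3,3; δ0: rk 2, SNF 1^2
Ȟ^0 = (3 − 2) − 0 = 1, so Ȟ^0 ≅ Z
Ȟ^1 = (3 − 0) − 2 = 1, so Ȟ^1 ≅ Z
Ȟ^2 = (0 − 0) − 0 = 0, so Ȟ^2 ≅ 0

Ȟ^0 = Z, Ȟ^1 = Z, Ȟ^2 = 0


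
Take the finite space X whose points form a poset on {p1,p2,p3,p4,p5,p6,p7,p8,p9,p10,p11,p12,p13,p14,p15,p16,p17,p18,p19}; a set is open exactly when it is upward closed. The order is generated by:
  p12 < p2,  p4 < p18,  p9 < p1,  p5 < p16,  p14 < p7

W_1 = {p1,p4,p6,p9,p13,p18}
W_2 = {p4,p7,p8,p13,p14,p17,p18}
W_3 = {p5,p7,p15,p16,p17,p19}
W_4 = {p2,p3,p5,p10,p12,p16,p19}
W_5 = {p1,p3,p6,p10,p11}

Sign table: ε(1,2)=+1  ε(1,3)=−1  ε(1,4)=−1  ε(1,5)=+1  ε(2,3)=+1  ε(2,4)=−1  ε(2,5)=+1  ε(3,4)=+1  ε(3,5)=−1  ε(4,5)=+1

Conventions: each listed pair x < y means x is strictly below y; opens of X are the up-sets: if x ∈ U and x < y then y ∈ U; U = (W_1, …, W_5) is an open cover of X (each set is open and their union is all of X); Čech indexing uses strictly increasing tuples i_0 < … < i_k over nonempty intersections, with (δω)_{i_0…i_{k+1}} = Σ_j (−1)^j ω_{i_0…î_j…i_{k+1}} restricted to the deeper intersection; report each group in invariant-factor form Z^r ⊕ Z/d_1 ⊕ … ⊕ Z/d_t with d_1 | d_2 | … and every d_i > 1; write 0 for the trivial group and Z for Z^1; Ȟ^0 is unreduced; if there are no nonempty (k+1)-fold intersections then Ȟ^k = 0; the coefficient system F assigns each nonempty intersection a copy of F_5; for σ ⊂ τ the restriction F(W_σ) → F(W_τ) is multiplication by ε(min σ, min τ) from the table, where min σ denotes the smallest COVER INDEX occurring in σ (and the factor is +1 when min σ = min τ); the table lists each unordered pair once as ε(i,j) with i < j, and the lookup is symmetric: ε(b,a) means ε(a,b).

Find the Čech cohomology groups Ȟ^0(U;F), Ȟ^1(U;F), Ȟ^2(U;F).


Ȟ^0(U;F) ≅ Z/5; Ȟ^1(U;F) ≅ Z/5; Ȟ^2(U;F) ≅ 0

nonempty intersections:
  W12={p4,p13,p18} W15={p1,p6} W23={p7,p17} W34={p5,p16,p19} W45={p3,p10}
C dims 5,5; δ0: rk_F5 4
Ȟ^0: (5−4)−0=1 ⇒ Z/5
Ȟ^1: (5−0)−4=1 ⇒ Z/5
Ȟ^2: (0−0)−0=0 ⇒ 0


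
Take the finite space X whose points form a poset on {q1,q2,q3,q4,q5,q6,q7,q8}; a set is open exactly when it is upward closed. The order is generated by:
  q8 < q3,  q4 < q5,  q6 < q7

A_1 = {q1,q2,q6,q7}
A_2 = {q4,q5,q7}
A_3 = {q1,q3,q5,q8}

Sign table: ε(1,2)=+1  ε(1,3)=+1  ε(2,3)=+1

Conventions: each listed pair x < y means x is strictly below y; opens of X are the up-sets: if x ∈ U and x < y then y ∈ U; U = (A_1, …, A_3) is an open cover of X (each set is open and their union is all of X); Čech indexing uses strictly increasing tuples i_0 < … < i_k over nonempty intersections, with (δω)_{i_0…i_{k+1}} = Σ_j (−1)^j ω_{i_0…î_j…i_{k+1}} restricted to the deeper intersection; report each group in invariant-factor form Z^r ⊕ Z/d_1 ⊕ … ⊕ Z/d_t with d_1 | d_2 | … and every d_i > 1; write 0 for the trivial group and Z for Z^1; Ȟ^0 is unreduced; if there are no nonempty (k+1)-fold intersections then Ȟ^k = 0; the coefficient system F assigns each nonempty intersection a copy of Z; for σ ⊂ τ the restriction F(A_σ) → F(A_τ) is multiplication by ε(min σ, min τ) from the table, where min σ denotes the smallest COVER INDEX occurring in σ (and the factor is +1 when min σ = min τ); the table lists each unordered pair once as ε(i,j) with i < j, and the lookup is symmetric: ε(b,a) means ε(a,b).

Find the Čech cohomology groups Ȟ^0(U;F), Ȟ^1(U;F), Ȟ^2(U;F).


nonempty overlaps:
  A12={q7} A13={q1} A23={q5}
C dims 3,3; δ0: rk 2, SNF 1^2
degree 0: 3−2−0 = 1 → Ȟ^0 ≅ Z
degree 1: 3−0−2 = 1 → Ȟ^1 ≅ Z
degree 2: 0−0−0 = 0 → Ȟ^2 ≅ 0

Ȟ^0(U;F) ≅ Z; Ȟ^1(U;F) ≅ Z; Ȟ^2(U;F) ≅ 0


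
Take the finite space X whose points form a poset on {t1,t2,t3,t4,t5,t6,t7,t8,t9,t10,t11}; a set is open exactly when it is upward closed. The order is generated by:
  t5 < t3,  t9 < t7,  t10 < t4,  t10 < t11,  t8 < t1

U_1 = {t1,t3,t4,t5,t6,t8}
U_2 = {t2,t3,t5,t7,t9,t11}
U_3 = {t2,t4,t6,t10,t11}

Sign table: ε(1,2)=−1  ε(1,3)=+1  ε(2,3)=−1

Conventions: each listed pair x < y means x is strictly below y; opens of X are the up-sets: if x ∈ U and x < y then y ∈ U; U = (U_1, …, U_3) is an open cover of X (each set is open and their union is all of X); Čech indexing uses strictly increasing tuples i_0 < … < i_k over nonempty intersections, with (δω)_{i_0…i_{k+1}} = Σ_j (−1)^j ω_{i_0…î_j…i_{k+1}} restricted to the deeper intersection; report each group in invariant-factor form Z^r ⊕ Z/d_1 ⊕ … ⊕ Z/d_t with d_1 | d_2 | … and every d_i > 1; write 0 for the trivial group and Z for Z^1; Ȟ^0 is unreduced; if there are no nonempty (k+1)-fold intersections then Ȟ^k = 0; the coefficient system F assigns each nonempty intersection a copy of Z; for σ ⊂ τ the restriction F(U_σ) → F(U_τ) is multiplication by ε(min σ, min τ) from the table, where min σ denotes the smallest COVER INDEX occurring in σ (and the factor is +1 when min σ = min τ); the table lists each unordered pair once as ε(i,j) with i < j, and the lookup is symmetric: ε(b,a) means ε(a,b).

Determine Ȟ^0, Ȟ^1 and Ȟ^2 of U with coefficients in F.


nerve simplices:
  U12={t3,t5} U13={t4,t6} U23={t2,t11}
C dims 3,3; δ0: rk 2, SNF 1^2
degree 0: 3−2−0 = 1 → Ȟ^0 ≅ Z
degree 1: 3−0−2 = 1 → Ȟ^1 ≅ Z
degree 2: 0−0−0 = 0 → Ȟ^2 ≅ 0

Ȟ^0 = Z, Ȟ^1 = Z, Ȟ^2 = 0


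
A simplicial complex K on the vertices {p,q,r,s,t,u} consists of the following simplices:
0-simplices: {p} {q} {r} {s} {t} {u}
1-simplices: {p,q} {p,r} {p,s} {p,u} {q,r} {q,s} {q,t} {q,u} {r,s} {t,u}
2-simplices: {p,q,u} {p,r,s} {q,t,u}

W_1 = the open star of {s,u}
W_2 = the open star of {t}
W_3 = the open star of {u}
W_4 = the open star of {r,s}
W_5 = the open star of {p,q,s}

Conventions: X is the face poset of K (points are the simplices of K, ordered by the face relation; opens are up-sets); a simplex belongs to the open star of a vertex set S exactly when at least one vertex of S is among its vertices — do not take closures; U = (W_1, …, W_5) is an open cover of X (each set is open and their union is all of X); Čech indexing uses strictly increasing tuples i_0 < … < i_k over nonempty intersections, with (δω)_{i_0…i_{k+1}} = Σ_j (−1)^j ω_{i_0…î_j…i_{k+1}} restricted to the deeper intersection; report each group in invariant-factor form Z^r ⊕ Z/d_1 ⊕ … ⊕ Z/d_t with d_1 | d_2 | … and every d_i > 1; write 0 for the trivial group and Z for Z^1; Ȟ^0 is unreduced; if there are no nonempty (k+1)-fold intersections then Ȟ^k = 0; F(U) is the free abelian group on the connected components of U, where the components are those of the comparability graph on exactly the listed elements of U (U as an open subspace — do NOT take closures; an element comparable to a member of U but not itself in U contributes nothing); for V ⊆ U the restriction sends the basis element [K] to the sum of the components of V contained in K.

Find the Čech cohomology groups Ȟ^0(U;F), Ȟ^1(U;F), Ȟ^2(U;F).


Ȟ^0 ≅ Z,  Ȟ^1 ≅ Z,  Ȟ^2 ≅ 0

nonempty intersections:
  W1={{s},{u},{p,s},{p,u},{q,s},{q,u},{r,s},{t,u},{p,q,u},{p,r,s},{q,t,u}} W2={{t},{q,t},{t,u},{q,t,u}} W3={{u},{p,u},{q,u},{t,u},{p,q,u},{q,t,u}} W4={{r},{s},{p,r},{p,s},{q,r},{q,s},{r,s},{p,r,s}} W5={{p},{q},{s},{p,q},{p,r},{p,s},{p,u},{q,r},{q,s},{q,t},{q,u},{r,s},{p,q,u},{p,r,s},{q,t,u}}
  W12={{t,u},{q,t,u}} W13={{u},{p,u},{q,u},{t,u},{p,q,u},{q,t,u}} W14={{s},{p,s},{q,s},{r,s},{p,r,s}} W15={{s},{p,s},{p,u},{q,s},{q,u},{r,s},{p,q,u},{p,r,s},{q,t,u}} W23={{t,u},{q,t,u}} W25={{q,t},{q,t,u}} W35={{p,u},{q,u},{p,q,u},{q,t,u}} W45={{s},{p,r},{p,s},{q,r},{q,s},{r,s},{p,r,s}}
  W123={{t,u},{q,t,u}} W125={{q,t,u}} W135={{p,u},{q,u},{p,q,u},{q,t,u}} W145={{s},{p,s},{q,s},{r,s},{p,r,s}} W235={{q,t,u}}
  W1235={{q,t,u}}
components per intersection:
  W1: {{s},{p,s},{q,s},{r,s},{p,r,s}} {{u},{p,u},{q,u},{t,u},{p,q,u},{q,t,u}}
  W2: {{t},{q,t},{t,u},{q,t,u}}
  W3: {{u},{p,u},{q,u},{t,u},{p,q,u},{q,t,u}}
  W4: {{r},{s},{p,r},{p,s},{q,r},{q,s},{r,s},{p,r,s}}
  W5: {{p},{q},{s},{p,q},{p,r},{p,s},{p,u},{q,r},{q,s},{q,t},{q,u},{r,s},{p,q,u},{p,r,s},{q,t,u}}
  W12: {{t,u},{q,t,u}}
  W13: {{u},{p,u},{q,u},{t,u},{p,q,u},{q,t,u}}
  W14: {{s},{p,s},{q,s},{r,s},{p,r,s}}
  W15: {{s},{p,s},{q,s},{r,s},{p,r,s}} {{p,u},{q,u},{p,q,u},{q,t,u}}
  W23: {{t,u},{q,t,u}}
  W25: {{q,t},{q,t,u}}
  W35: {{p,u},{q,u},{p,q,u},{q,t,u}}
  W45: {{s},{p,r},{p,s},{q,s},{r,s},{p,r,s}} {{q,r}}
  W123: {{t,u},{q,t,u}}
  W125: {{q,t,u}}
  W135: {{p,u},{q,u},{p,q,u},{q,t,u}}
  W145: {{s},{p,s},{q,s},{r,s},{p,r,s}}
  W235: {{q,t,u}}
  W1235: {{q,t,u}}
C dims 6,10,5,1; δ0: rk 5, SNF 1^5; δ1: rk 4, SNF 1^4; δ2: rk 1, SNF 1^1
Ȟ^0: (6−5)−0=1 ⇒ Z
Ȟ^1: (10−4)−5=1 ⇒ Z
Ȟ^2: (5−1)−4=0 ⇒ 0


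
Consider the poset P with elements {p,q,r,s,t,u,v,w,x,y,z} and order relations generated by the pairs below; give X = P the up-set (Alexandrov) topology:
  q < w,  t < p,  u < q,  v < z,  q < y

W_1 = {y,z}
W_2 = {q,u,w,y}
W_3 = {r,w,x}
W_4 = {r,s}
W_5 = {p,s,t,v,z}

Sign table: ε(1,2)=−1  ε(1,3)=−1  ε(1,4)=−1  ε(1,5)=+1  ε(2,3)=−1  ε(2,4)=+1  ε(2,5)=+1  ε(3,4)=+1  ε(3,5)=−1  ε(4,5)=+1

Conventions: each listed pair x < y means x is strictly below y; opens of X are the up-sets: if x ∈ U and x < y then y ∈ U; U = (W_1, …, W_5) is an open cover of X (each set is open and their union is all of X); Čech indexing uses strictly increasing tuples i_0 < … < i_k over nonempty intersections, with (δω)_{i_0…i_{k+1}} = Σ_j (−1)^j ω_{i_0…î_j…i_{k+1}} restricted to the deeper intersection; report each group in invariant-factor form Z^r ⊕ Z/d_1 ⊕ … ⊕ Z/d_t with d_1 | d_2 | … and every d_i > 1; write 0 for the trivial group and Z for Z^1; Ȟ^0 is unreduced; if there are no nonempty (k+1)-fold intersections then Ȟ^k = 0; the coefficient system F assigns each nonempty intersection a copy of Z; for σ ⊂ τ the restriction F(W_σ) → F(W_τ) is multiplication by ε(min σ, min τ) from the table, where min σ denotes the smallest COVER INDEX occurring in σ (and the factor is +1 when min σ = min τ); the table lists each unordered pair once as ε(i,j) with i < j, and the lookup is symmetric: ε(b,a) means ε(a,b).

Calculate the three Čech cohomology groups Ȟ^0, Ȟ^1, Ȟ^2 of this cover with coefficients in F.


nonempty overlaps:
  W12={y} W15={z} W23={w} W34={r} W45={s}
C dims 5,5; δ0: rk 4, SNF 1^4
degree 0: 5−4−0 = 1 → Ȟ^0 ≅ Z
degree 1: 5−0−4 = 1 → Ȟ^1 ≅ Z
degree 2: 0−0−0 = 0 → Ȟ^2 ≅ 0

Ȟ^0 = Z, Ȟ^1 = Z, Ȟ^2 = 0


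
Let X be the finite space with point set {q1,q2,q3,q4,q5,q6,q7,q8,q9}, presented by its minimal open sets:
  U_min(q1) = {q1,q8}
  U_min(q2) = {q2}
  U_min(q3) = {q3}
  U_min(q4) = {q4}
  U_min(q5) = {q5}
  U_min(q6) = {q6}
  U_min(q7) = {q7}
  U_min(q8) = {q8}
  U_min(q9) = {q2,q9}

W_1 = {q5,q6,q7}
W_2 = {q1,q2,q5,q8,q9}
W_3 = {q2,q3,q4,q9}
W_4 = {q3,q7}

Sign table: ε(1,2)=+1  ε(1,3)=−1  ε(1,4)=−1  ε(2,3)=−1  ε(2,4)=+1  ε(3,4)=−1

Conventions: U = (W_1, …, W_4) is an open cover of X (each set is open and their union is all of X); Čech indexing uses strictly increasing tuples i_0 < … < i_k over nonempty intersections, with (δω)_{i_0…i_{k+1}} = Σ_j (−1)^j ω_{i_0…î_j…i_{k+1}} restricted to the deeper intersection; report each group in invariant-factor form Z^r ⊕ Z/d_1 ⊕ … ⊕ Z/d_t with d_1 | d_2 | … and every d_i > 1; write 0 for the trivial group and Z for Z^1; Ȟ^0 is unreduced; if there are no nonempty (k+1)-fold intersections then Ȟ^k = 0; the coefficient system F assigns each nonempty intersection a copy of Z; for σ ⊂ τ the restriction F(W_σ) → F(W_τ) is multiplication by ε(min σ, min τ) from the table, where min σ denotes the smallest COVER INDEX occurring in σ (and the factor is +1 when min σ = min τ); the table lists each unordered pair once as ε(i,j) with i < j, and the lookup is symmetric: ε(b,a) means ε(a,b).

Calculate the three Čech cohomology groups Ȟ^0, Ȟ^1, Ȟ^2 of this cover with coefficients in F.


cover nerve:
  W12={q5} W14={q7} W23={q2,q9} W34={q3}
C dims 4,4; δ0: rk 4, SNF 1^3·2
Ȟ^0: (4−4)−0=0 ⇒ 0
Ȟ^1: (4−0)−4=0 plus torsion [2] ⇒ Z/2
Ȟ^2: (0−0)−0=0 ⇒ 0

Ȟ^0 = 0, Ȟ^1 = Z/2, Ȟ^2 = 0


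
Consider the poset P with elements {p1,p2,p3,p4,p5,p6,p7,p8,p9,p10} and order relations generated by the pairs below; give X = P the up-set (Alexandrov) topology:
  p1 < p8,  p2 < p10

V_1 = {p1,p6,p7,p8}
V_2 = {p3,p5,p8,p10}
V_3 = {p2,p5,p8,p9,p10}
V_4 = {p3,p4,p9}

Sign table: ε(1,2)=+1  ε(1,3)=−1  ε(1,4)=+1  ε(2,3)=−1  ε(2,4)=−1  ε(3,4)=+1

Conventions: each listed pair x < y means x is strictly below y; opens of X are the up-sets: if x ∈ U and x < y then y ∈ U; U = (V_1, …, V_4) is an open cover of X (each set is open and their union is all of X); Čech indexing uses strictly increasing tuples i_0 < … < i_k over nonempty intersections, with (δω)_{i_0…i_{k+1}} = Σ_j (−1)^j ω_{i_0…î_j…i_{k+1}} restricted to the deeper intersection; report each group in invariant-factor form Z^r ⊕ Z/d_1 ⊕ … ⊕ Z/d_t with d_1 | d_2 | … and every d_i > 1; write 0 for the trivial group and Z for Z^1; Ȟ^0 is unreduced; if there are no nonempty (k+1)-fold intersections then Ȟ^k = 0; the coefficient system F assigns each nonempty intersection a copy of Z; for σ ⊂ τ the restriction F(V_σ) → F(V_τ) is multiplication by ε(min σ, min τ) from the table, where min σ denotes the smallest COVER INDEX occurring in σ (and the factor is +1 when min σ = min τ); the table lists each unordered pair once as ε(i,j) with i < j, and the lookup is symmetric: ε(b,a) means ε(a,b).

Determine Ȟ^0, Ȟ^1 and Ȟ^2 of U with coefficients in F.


Ȟ^0 = Z, Ȟ^1 = Z, Ȟ^2 = 0

cover nerve:
  V12={p8} V13={p8} V23={p5,p8,p10} V24={p3} V34={p9}
  V123={p8}
C dims 4,5,1; δ0: rk 3, SNF 1^3; δ1: rk 1, SNF 1^1
Ȟ^0: (4−3)−0=1 ⇒ Z
Ȟ^1: (5−1)−3=1 ⇒ Z
Ȟ^2: (1−0)−1=0 ⇒ 0


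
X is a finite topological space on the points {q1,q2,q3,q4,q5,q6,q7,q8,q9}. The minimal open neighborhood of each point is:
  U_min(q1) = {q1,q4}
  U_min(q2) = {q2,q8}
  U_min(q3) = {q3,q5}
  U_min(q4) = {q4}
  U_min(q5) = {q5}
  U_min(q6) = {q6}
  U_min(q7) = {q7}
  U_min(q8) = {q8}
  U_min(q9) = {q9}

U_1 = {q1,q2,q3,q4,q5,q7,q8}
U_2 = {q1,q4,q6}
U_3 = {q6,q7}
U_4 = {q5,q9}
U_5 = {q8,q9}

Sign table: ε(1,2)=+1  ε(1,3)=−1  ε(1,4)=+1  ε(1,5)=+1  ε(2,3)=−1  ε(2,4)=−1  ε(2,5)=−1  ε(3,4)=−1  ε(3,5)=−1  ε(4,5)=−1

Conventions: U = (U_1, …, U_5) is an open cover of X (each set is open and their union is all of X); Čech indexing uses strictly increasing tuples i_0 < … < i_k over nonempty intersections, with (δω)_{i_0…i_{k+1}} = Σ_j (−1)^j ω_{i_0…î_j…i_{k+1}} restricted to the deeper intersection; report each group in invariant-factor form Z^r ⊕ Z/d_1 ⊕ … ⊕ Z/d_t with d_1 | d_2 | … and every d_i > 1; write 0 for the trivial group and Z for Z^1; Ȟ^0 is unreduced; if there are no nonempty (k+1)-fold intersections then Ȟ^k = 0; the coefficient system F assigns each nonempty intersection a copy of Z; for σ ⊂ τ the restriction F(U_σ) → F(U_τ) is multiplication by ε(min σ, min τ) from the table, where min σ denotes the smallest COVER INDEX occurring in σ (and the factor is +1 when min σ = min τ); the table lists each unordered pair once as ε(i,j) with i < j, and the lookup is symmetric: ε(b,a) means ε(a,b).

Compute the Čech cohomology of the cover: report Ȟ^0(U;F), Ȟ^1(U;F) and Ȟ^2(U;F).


nonempty intersections:
  U12={q1,q4} U13={q7} U14={q5} U15={q8} U23={q6} U45={q9}
C dims 5,6; δ0: rk 5, SNF 1^4·2
Ȟ^0: (5−5)−0=0 ⇒ 0
Ȟ^1: (6−0)−5=1 plus torsion [2] ⇒ Z ⊕ Z/2
Ȟ^2: (0−0)−0=0 ⇒ 0

Ȟ^0 = 0; Ȟ^1 = Z ⊕ Z/2; Ȟ^2 = 0


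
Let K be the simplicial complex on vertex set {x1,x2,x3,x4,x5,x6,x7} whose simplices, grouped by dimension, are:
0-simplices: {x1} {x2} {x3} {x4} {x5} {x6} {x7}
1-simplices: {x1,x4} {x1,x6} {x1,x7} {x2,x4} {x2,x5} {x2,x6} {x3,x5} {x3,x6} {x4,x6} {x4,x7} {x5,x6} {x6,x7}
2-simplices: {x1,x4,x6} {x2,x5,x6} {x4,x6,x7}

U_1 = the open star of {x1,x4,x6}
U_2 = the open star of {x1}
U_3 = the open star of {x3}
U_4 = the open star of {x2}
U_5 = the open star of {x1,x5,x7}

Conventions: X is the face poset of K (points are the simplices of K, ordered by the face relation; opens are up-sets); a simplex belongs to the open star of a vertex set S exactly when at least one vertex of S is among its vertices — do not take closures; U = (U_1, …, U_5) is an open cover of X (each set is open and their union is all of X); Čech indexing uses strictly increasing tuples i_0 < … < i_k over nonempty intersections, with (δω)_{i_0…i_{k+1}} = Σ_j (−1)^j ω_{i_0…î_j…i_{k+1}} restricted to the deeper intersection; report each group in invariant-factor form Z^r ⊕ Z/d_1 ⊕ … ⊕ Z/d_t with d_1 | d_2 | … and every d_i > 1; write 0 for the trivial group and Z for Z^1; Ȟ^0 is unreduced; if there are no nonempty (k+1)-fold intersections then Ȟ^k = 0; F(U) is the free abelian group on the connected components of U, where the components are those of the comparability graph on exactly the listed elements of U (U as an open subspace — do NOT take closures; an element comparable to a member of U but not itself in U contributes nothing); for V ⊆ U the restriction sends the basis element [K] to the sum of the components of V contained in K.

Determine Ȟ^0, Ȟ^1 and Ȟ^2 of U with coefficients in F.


nonempty overlaps:
  U1={{x1},{x4},{x6},{x1,x4},{x1,x6},{x1,x7},{x2,x4},{x2,x6},{x3,x6},{x4,x6},{x4,x7},{x5,x6},{x6,x7},{x1,x4,x6},{x2,x5,x6},{x4,x6,x7}} U2={{x1},{x1,x4},{x1,x6},{x1,x7},{x1,x4,x6}} U3={{x3},{x3,x5},{x3,x6}} U4={{x2},{x2,x4},{x2,x5},{x2,x6},{x2,x5,x6}} U5={{x1},{x5},{x7},{x1,x4},{x1,x6},{x1,x7},{x2,x5},{x3,x5},{x4,x7},{x5,x6},{x6,x7},{x1,x4,x6},{x2,x5,x6},{x4,x6,x7}}
  U12={{x1},{x1,x4},{x1,x6},{x1,x7},{x1,x4,x6}} U13={{x3,x6}} U14={{x2,x4},{x2,x6},{x2,x5,x6}} U15={{x1},{x1,x4},{x1,x6},{x1,x7},{x4,x7},{x5,x6},{x6,x7},{x1,x4,x6},{x2,x5,x6},{x4,x6,x7}} U25={{x1},{x1,x4},{x1,x6},{x1,x7},{x1,x4,x6}} U35={{x3,x5}} U45={{x2,x5},{x2,x5,x6}}
  U125={{x1},{x1,x4},{x1,x6},{x1,x7},{x1,x4,x6}} U145={{x2,x5,x6}}
components per intersection:
  U1: {{x1},{x4},{x6},{x1,x4},{x1,x6},{x1,x7},{x2,x4},{x2,x6},{x3,x6},{x4,x6},{x4,x7},{x5,x6},{x6,x7},{x1,x4,x6},{x2,x5,x6},{x4,x6,x7}}
  U2: {{x1},{x1,x4},{x1,x6},{x1,x7},{x1,x4,x6}}
  U3: {{x3},{x3,x5},{x3,x6}}
  U4: {{x2},{x2,x4},{x2,x5},{x2,x6},{x2,x5,x6}}
  U5: {{x1},{x7},{x1,x4},{x1,x6},{x1,x7},{x4,x7},{x6,x7},{x1,x4,x6},{x4,x6,x7}} {{x5},{x2,x5},{x3,x5},{x5,x6},{x2,x5,x6}}
  U12: {{x1},{x1,x4},{x1,x6},{x1,x7},{x1,x4,x6}}
  U13: {{x3,x6}}
  U14: {{x2,x4}} {{x2,x6},{x2,x5,x6}}
  U15: {{x1},{x1,x4},{x1,x6},{x1,x7},{x1,x4,x6}} {{x4,x7},{x6,x7},{x4,x6,x7}} {{x5,x6},{x2,x5,x6}}
  U25: {{x1},{x1,x4},{x1,x6},{x1,x7},{x1,x4,x6}}
  U35: {{x3,x5}}
  U45: {{x2,x5},{x2,x5,x6}}
  U125: {{x1},{x1,x4},{x1,x6},{x1,x7},{x1,x4,x6}}
  U145: {{x2,x5,x6}}
C dims 6,10,2; δ0: rk 5, SNF 1^5; δ1: rk 2, SNF 1^2
degree 0: 6−5−0 = 1 → Ȟ^0 ≅ Z
degree 1: 10−2−5 = 3 → Ȟ^1 ≅ Z^3
degree 2: 2−0−2 = 0 → Ȟ^2 ≅ 0

Ȟ^0 ≅ Z, Ȟ^1 ≅ Z^3, Ȟ^2 ≅ 0


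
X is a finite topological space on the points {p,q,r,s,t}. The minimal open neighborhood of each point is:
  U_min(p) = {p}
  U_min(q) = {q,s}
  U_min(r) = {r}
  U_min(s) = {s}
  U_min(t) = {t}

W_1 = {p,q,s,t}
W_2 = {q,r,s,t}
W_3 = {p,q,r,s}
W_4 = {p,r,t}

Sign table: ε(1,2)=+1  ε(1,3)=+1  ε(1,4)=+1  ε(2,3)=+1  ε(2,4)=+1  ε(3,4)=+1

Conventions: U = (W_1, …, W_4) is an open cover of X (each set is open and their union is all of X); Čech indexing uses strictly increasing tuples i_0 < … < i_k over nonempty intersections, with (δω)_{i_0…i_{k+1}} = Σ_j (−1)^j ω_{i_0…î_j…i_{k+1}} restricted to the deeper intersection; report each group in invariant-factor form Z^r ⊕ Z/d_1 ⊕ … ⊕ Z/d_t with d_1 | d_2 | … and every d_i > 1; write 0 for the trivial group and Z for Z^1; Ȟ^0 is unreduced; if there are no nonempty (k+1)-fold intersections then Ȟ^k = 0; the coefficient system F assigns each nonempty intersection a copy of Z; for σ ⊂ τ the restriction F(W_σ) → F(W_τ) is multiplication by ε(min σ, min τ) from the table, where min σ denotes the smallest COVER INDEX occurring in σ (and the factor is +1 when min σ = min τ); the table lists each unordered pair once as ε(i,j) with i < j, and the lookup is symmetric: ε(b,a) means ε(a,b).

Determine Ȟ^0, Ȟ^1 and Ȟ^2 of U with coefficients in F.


nerve of the cover:
  W12={q,s,t} W13={p,q,s} W14={p,t} W23={q,r,s} W24={r,t} W34={p,r}
  W123={q,s} W124={t} W134={p} W234={r}
C dims 4,6,4; δ0: rk 3, SNF 1^3; δ1: rk 3, SNF 1^3
Ȟ^0 = (4 − 3) − 0 = 1, so Ȟ^0 ≅ Z
Ȟ^1 = (6 − 3) − 3 = 0, so Ȟ^1 ≅ 0
Ȟ^2 = (4 − 0) − 3 = 1, so Ȟ^2 ≅ Z

Ȟ^0 = Z, Ȟ^1 = 0 and Ȟ^2 = Z
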